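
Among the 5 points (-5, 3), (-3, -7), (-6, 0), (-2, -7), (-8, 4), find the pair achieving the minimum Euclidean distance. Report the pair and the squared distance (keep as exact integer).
Pair = ((-3, -7), (-2, -7)); squared distance = 1

Compute all C(5, 2) = 10 pairwise squared distances (x_i − x_j)² + (y_i − y_j)². The minimum is 1, attained by the pair ((-3, -7), (-2, -7)).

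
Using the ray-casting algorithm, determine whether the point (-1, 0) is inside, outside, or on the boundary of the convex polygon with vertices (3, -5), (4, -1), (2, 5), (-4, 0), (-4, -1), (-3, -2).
The point (-1, 0) lies strictly inside the polygon

Cast a horizontal ray to the right from the query point and count how many polygon edges it crosses (each edge strictly once or zero times, handled with the usual half-open convention). 
Parity of crossings → odd ⇒ inside.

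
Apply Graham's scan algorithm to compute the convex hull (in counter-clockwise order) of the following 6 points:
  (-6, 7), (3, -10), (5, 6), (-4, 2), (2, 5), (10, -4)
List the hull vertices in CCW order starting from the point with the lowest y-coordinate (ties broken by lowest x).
Hull (CCW) = [(3, -10), (10, -4), (5, 6), (-6, 7), (-4, 2)]

Graham scan procedure:
  1. Find the pivot p₀ = point with lowest y (tie → lowest x): (3, -10).
  2. Sort the remaining points by polar angle around p₀.
  3. Walk through sorted points, maintaining a stack; pop the top while the last three entries make a non-left turn (cross product ≤ 0).
  4. Final stack is the convex hull in CCW order: (3, -10), (10, -4), (5, 6), (-6, 7), (-4, 2).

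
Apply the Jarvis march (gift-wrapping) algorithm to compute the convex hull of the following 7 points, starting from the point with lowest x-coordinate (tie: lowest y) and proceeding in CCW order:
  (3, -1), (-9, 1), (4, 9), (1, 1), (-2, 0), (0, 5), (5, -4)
Hull (CCW) = [(-9, 1), (5, -4), (4, 9)]

Jarvis march: at each step, from the current hull vertex p, select the next vertex q as the point such that every other point lies strictly to the left of (or on) the directed line p → q. (Equivalently: for every other point r, the cross product (q − p) × (r − p) ≥ 0.)
Starting point (lowest x, tie lowest y): (-9, 1). Wrap until returning to start. Resulting hull: (-9, 1), (5, -4), (4, 9).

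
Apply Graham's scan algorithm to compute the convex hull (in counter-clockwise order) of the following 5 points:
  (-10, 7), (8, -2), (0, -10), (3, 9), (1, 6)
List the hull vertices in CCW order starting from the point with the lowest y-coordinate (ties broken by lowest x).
Hull (CCW) = [(0, -10), (8, -2), (3, 9), (-10, 7)]

Graham scan procedure:
  1. Find the pivot p₀ = point with lowest y (tie → lowest x): (0, -10).
  2. Sort the remaining points by polar angle around p₀.
  3. Walk through sorted points, maintaining a stack; pop the top while the last three entries make a non-left turn (cross product ≤ 0).
  4. Final stack is the convex hull in CCW order: (0, -10), (8, -2), (3, 9), (-10, 7).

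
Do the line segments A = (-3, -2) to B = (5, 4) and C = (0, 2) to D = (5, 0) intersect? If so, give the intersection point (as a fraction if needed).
Yes; intersection at (35/23, 32/23) (t = 13/23 on AB, s = 7/23 on CD)

Parametrize AB as A + t(B − A) = (-3 + 8 t, -2 + 6 t) and CD as C + s(D − C) = (0 + 5 s, 2 + -2 s). Solve the linear system for (t, s). Determinant = 46 ≠ 0, so a unique intersection of the containing lines exists. Solution: t = 13/23, s = 7/23 — both in [0, 1], so the segments cross. Intersection point: (35/23, 32/23).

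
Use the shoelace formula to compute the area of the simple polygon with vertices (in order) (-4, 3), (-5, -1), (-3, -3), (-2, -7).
Area = 6

Shoelace formula: Area = (1/2) |Σ_i (x_i · y_{i+1} − x_{i+1} · y_i)| (indices mod n). Compute each cross term:
  (-4)(-1) − (-5)(3) = 19
  (-5)(-3) − (-3)(-1) = 12
  (-3)(-7) − (-2)(-3) = 15
  (-2)(3) − (-4)(-7) = -34
Sum = 12, so (signed) Area = 12/2 = 6, |Area| = 6.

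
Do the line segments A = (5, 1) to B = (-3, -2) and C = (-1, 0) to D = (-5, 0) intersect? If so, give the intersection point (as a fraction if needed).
No (intersection of containing lines falls outside at least one segment)

Parametrize and solve: t = 1/3, s = -5/6. At least one of these is outside [0, 1], so the segments do not intersect.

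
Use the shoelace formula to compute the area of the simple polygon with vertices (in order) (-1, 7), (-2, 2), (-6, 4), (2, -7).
Area = 57/2

Shoelace formula: Area = (1/2) |Σ_i (x_i · y_{i+1} − x_{i+1} · y_i)| (indices mod n). Compute each cross term:
  (-1)(2) − (-2)(7) = 12
  (-2)(4) − (-6)(2) = 4
  (-6)(-7) − (2)(4) = 34
  (2)(7) − (-1)(-7) = 7
Sum = 57, so (signed) Area = 57/2 = 57/2, |Area| = 57/2.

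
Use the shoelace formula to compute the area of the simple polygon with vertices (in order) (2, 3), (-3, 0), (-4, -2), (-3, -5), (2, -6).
Area = 75/2

Shoelace formula: Area = (1/2) |Σ_i (x_i · y_{i+1} − x_{i+1} · y_i)| (indices mod n). Compute each cross term:
  (2)(0) − (-3)(3) = 9
  (-3)(-2) − (-4)(0) = 6
  (-4)(-5) − (-3)(-2) = 14
  (-3)(-6) − (2)(-5) = 28
  (2)(3) − (2)(-6) = 18
Sum = 75, so (signed) Area = 75/2 = 75/2, |Area| = 75/2.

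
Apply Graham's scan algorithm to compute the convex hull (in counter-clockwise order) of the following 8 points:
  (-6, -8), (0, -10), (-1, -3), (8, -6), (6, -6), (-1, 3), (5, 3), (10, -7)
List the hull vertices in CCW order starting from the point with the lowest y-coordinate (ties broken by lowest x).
Hull (CCW) = [(0, -10), (10, -7), (5, 3), (-1, 3), (-6, -8)]

Graham scan procedure:
  1. Find the pivot p₀ = point with lowest y (tie → lowest x): (0, -10).
  2. Sort the remaining points by polar angle around p₀.
  3. Walk through sorted points, maintaining a stack; pop the top while the last three entries make a non-left turn (cross product ≤ 0).
  4. Final stack is the convex hull in CCW order: (0, -10), (10, -7), (5, 3), (-1, 3), (-6, -8).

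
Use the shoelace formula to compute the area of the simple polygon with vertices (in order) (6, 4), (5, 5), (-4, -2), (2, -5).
Area = 41

Shoelace formula: Area = (1/2) |Σ_i (x_i · y_{i+1} − x_{i+1} · y_i)| (indices mod n). Compute each cross term:
  (6)(5) − (5)(4) = 10
  (5)(-2) − (-4)(5) = 10
  (-4)(-5) − (2)(-2) = 24
  (2)(4) − (6)(-5) = 38
Sum = 82, so (signed) Area = 82/2 = 41, |Area| = 41.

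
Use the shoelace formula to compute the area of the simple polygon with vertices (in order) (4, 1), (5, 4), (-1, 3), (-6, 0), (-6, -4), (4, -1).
Area = 51

Shoelace formula: Area = (1/2) |Σ_i (x_i · y_{i+1} − x_{i+1} · y_i)| (indices mod n). Compute each cross term:
  (4)(4) − (5)(1) = 11
  (5)(3) − (-1)(4) = 19
  (-1)(0) − (-6)(3) = 18
  (-6)(-4) − (-6)(0) = 24
  (-6)(-1) − (4)(-4) = 22
  (4)(1) − (4)(-1) = 8
Sum = 102, so (signed) Area = 102/2 = 51, |Area| = 51.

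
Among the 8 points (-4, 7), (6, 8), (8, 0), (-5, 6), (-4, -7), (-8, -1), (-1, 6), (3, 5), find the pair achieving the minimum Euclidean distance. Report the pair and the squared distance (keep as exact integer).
Pair = ((-4, 7), (-5, 6)); squared distance = 2

Compute all C(8, 2) = 28 pairwise squared distances (x_i − x_j)² + (y_i − y_j)². The minimum is 2, attained by the pair ((-4, 7), (-5, 6)).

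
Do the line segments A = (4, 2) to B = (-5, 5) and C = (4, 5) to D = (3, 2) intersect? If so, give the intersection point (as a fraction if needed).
Yes; intersection at (31/10, 23/10) (t = 1/10 on AB, s = 9/10 on CD)

Parametrize AB as A + t(B − A) = (4 + -9 t, 2 + 3 t) and CD as C + s(D − C) = (4 + -1 s, 5 + -3 s). Solve the linear system for (t, s). Determinant = -30 ≠ 0, so a unique intersection of the containing lines exists. Solution: t = 1/10, s = 9/10 — both in [0, 1], so the segments cross. Intersection point: (31/10, 23/10).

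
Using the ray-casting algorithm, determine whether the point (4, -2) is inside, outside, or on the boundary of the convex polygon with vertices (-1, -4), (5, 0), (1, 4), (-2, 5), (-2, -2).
The point (4, -2) lies strictly outside the polygon

Cast a horizontal ray to the right from the query point and count how many polygon edges it crosses (each edge strictly once or zero times, handled with the usual half-open convention). 
Parity of crossings → even ⇒ outside.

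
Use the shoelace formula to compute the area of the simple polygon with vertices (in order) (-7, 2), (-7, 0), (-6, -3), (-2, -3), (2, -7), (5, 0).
Area = 56

Shoelace formula: Area = (1/2) |Σ_i (x_i · y_{i+1} − x_{i+1} · y_i)| (indices mod n). Compute each cross term:
  (-7)(0) − (-7)(2) = 14
  (-7)(-3) − (-6)(0) = 21
  (-6)(-3) − (-2)(-3) = 12
  (-2)(-7) − (2)(-3) = 20
  (2)(0) − (5)(-7) = 35
  (5)(2) − (-7)(0) = 10
Sum = 112, so (signed) Area = 112/2 = 56, |Area| = 56.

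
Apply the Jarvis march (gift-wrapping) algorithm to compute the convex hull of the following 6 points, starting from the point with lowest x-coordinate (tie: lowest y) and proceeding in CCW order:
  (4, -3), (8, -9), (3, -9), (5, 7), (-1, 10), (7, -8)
Hull (CCW) = [(-1, 10), (3, -9), (8, -9), (5, 7)]

Jarvis march: at each step, from the current hull vertex p, select the next vertex q as the point such that every other point lies strictly to the left of (or on) the directed line p → q. (Equivalently: for every other point r, the cross product (q − p) × (r − p) ≥ 0.)
Starting point (lowest x, tie lowest y): (-1, 10). Wrap until returning to start. Resulting hull: (-1, 10), (3, -9), (8, -9), (5, 7).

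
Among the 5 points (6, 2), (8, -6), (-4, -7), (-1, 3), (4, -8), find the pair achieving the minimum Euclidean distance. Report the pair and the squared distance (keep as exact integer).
Pair = ((8, -6), (4, -8)); squared distance = 20

Compute all C(5, 2) = 10 pairwise squared distances (x_i − x_j)² + (y_i − y_j)². The minimum is 20, attained by the pair ((8, -6), (4, -8)).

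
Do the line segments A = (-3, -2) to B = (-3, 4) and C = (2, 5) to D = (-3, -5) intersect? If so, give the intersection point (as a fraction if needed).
No (intersection of containing lines falls outside at least one segment)

Parametrize and solve: t = -1/2, s = 1. At least one of these is outside [0, 1], so the segments do not intersect.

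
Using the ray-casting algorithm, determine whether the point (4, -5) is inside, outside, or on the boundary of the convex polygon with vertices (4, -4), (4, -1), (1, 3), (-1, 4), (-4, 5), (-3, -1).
The point (4, -5) lies strictly outside the polygon

Cast a horizontal ray to the right from the query point and count how many polygon edges it crosses (each edge strictly once or zero times, handled with the usual half-open convention). 
Parity of crossings → even ⇒ outside.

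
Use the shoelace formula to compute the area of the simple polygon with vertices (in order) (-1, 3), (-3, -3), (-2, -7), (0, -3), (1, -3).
Area = 18

Shoelace formula: Area = (1/2) |Σ_i (x_i · y_{i+1} − x_{i+1} · y_i)| (indices mod n). Compute each cross term:
  (-1)(-3) − (-3)(3) = 12
  (-3)(-7) − (-2)(-3) = 15
  (-2)(-3) − (0)(-7) = 6
  (0)(-3) − (1)(-3) = 3
  (1)(3) − (-1)(-3) = 0
Sum = 36, so (signed) Area = 36/2 = 18, |Area| = 18.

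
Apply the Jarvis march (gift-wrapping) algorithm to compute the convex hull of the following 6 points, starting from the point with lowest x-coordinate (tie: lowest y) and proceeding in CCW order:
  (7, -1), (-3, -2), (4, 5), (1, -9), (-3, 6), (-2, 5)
Hull (CCW) = [(-3, -2), (1, -9), (7, -1), (4, 5), (-3, 6)]

Jarvis march: at each step, from the current hull vertex p, select the next vertex q as the point such that every other point lies strictly to the left of (or on) the directed line p → q. (Equivalently: for every other point r, the cross product (q − p) × (r − p) ≥ 0.)
Starting point (lowest x, tie lowest y): (-3, -2). Wrap until returning to start. Resulting hull: (-3, -2), (1, -9), (7, -1), (4, 5), (-3, 6).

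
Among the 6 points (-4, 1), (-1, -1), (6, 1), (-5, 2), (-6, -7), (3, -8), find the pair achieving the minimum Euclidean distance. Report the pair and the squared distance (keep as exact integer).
Pair = ((-4, 1), (-5, 2)); squared distance = 2

Compute all C(6, 2) = 15 pairwise squared distances (x_i − x_j)² + (y_i − y_j)². The minimum is 2, attained by the pair ((-4, 1), (-5, 2)).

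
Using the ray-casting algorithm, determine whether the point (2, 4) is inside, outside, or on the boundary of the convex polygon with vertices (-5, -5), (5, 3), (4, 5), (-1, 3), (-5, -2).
The point (2, 4) lies strictly inside the polygon

Cast a horizontal ray to the right from the query point and count how many polygon edges it crosses (each edge strictly once or zero times, handled with the usual half-open convention). 
Parity of crossings → odd ⇒ inside.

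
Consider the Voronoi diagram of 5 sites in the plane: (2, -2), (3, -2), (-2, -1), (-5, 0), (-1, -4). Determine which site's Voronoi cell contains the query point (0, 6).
Nearest site = (-2, -1)

The Voronoi cell of site s contains exactly those query points closer to s than to any other site. Compute squared distances from q = (0, 6) to each site:
  (-2 − 0)² + (-1 − 6)² = 53
  (-5 − 0)² + (0 − 6)² = 61
  (2 − 0)² + (-2 − 6)² = 68
  (3 − 0)² + (-2 − 6)² = 73
  (-1 − 0)² + (-4 − 6)² = 101
Minimum is attained by (-2, -1), so q lies in its Voronoi cell.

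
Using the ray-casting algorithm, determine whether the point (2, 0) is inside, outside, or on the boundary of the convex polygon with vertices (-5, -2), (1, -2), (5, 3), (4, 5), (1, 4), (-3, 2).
The point (2, 0) lies strictly inside the polygon

Cast a horizontal ray to the right from the query point and count how many polygon edges it crosses (each edge strictly once or zero times, handled with the usual half-open convention). 
Parity of crossings → odd ⇒ inside.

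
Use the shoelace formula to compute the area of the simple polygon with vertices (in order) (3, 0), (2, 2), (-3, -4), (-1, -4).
Area = 12

Shoelace formula: Area = (1/2) |Σ_i (x_i · y_{i+1} − x_{i+1} · y_i)| (indices mod n). Compute each cross term:
  (3)(2) − (2)(0) = 6
  (2)(-4) − (-3)(2) = -2
  (-3)(-4) − (-1)(-4) = 8
  (-1)(0) − (3)(-4) = 12
Sum = 24, so (signed) Area = 24/2 = 12, |Area| = 12.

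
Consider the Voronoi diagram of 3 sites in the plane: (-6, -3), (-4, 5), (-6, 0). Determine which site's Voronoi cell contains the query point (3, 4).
Nearest site = (-4, 5)

The Voronoi cell of site s contains exactly those query points closer to s than to any other site. Compute squared distances from q = (3, 4) to each site:
  (-4 − 3)² + (5 − 4)² = 50
  (-6 − 3)² + (0 − 4)² = 97
  (-6 − 3)² + (-3 − 4)² = 130
Minimum is attained by (-4, 5), so q lies in its Voronoi cell.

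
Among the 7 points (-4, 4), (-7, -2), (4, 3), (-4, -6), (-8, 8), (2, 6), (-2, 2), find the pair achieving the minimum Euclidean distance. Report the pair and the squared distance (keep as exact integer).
Pair = ((-4, 4), (-2, 2)); squared distance = 8

Compute all C(7, 2) = 21 pairwise squared distances (x_i − x_j)² + (y_i − y_j)². The minimum is 8, attained by the pair ((-4, 4), (-2, 2)).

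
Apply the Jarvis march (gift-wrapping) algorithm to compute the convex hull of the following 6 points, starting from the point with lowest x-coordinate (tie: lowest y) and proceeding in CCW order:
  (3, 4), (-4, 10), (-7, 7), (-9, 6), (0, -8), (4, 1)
Hull (CCW) = [(-9, 6), (0, -8), (4, 1), (3, 4), (-4, 10)]

Jarvis march: at each step, from the current hull vertex p, select the next vertex q as the point such that every other point lies strictly to the left of (or on) the directed line p → q. (Equivalently: for every other point r, the cross product (q − p) × (r − p) ≥ 0.)
Starting point (lowest x, tie lowest y): (-9, 6). Wrap until returning to start. Resulting hull: (-9, 6), (0, -8), (4, 1), (3, 4), (-4, 10).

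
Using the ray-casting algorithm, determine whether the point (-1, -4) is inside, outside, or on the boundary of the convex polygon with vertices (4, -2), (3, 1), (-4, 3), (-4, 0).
The point (-1, -4) lies strictly outside the polygon

Cast a horizontal ray to the right from the query point and count how many polygon edges it crosses (each edge strictly once or zero times, handled with the usual half-open convention). 
Parity of crossings → even ⇒ outside.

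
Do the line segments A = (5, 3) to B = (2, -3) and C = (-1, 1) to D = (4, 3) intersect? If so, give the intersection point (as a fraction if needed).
No (intersection of containing lines falls outside at least one segment)

Parametrize and solve: t = -1/12, s = 5/4. At least one of these is outside [0, 1], so the segments do not intersect.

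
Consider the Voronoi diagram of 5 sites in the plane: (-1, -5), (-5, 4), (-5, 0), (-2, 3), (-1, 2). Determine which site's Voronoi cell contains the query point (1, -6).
Nearest site = (-1, -5)

The Voronoi cell of site s contains exactly those query points closer to s than to any other site. Compute squared distances from q = (1, -6) to each site:
  (-1 − 1)² + (-5 − -6)² = 5
  (-1 − 1)² + (2 − -6)² = 68
  (-5 − 1)² + (0 − -6)² = 72
  (-2 − 1)² + (3 − -6)² = 90
  (-5 − 1)² + (4 − -6)² = 136
Minimum is attained by (-1, -5), so q lies in its Voronoi cell.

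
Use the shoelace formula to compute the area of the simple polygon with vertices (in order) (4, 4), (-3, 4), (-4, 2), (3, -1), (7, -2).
Area = 73/2

Shoelace formula: Area = (1/2) |Σ_i (x_i · y_{i+1} − x_{i+1} · y_i)| (indices mod n). Compute each cross term:
  (4)(4) − (-3)(4) = 28
  (-3)(2) − (-4)(4) = 10
  (-4)(-1) − (3)(2) = -2
  (3)(-2) − (7)(-1) = 1
  (7)(4) − (4)(-2) = 36
Sum = 73, so (signed) Area = 73/2 = 73/2, |Area| = 73/2.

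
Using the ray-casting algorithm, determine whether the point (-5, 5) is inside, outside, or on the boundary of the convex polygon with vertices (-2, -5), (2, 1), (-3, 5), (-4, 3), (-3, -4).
The point (-5, 5) lies strictly outside the polygon

Cast a horizontal ray to the right from the query point and count how many polygon edges it crosses (each edge strictly once or zero times, handled with the usual half-open convention). 
Parity of crossings → even ⇒ outside.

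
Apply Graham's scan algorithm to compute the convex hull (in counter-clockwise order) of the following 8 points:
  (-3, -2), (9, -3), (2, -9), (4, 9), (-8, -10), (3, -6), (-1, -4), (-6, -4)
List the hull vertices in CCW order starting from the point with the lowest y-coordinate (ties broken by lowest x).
Hull (CCW) = [(-8, -10), (2, -9), (9, -3), (4, 9), (-6, -4)]

Graham scan procedure:
  1. Find the pivot p₀ = point with lowest y (tie → lowest x): (-8, -10).
  2. Sort the remaining points by polar angle around p₀.
  3. Walk through sorted points, maintaining a stack; pop the top while the last three entries make a non-left turn (cross product ≤ 0).
  4. Final stack is the convex hull in CCW order: (-8, -10), (2, -9), (9, -3), (4, 9), (-6, -4).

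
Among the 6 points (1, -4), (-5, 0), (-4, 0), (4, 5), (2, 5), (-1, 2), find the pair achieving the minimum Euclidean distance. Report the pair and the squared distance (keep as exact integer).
Pair = ((-5, 0), (-4, 0)); squared distance = 1

Compute all C(6, 2) = 15 pairwise squared distances (x_i − x_j)² + (y_i − y_j)². The minimum is 1, attained by the pair ((-5, 0), (-4, 0)).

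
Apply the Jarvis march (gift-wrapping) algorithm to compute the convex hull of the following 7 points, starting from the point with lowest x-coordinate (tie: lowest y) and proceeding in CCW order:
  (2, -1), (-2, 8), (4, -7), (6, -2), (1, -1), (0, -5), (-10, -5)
Hull (CCW) = [(-10, -5), (4, -7), (6, -2), (-2, 8)]

Jarvis march: at each step, from the current hull vertex p, select the next vertex q as the point such that every other point lies strictly to the left of (or on) the directed line p → q. (Equivalently: for every other point r, the cross product (q − p) × (r − p) ≥ 0.)
Starting point (lowest x, tie lowest y): (-10, -5). Wrap until returning to start. Resulting hull: (-10, -5), (4, -7), (6, -2), (-2, 8).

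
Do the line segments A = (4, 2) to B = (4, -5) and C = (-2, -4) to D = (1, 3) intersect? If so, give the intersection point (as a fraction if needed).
No (intersection of containing lines falls outside at least one segment)

Parametrize and solve: t = -8/7, s = 2. At least one of these is outside [0, 1], so the segments do not intersect.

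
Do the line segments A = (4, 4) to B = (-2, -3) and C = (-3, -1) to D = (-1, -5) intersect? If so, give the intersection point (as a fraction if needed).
Yes; intersection at (-2, -3) (t = 1 on AB, s = 1/2 on CD)

Parametrize AB as A + t(B − A) = (4 + -6 t, 4 + -7 t) and CD as C + s(D − C) = (-3 + 2 s, -1 + -4 s). Solve the linear system for (t, s). Determinant = -38 ≠ 0, so a unique intersection of the containing lines exists. Solution: t = 1, s = 1/2 — both in [0, 1], so the segments cross. Intersection point: (-2, -3).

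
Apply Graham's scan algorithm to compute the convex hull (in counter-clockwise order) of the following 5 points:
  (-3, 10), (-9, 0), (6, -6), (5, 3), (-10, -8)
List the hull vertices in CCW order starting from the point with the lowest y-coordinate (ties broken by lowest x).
Hull (CCW) = [(-10, -8), (6, -6), (5, 3), (-3, 10), (-9, 0)]

Graham scan procedure:
  1. Find the pivot p₀ = point with lowest y (tie → lowest x): (-10, -8).
  2. Sort the remaining points by polar angle around p₀.
  3. Walk through sorted points, maintaining a stack; pop the top while the last three entries make a non-left turn (cross product ≤ 0).
  4. Final stack is the convex hull in CCW order: (-10, -8), (6, -6), (5, 3), (-3, 10), (-9, 0).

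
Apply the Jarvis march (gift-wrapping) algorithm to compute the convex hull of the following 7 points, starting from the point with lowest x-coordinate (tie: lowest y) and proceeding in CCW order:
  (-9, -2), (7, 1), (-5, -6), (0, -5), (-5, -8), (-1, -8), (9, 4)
Hull (CCW) = [(-9, -2), (-5, -8), (-1, -8), (7, 1), (9, 4)]

Jarvis march: at each step, from the current hull vertex p, select the next vertex q as the point such that every other point lies strictly to the left of (or on) the directed line p → q. (Equivalently: for every other point r, the cross product (q − p) × (r − p) ≥ 0.)
Starting point (lowest x, tie lowest y): (-9, -2). Wrap until returning to start. Resulting hull: (-9, -2), (-5, -8), (-1, -8), (7, 1), (9, 4).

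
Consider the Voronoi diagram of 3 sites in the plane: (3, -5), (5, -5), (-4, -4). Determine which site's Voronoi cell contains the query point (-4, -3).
Nearest site = (-4, -4)

The Voronoi cell of site s contains exactly those query points closer to s than to any other site. Compute squared distances from q = (-4, -3) to each site:
  (-4 − -4)² + (-4 − -3)² = 1
  (3 − -4)² + (-5 − -3)² = 53
  (5 − -4)² + (-5 − -3)² = 85
Minimum is attained by (-4, -4), so q lies in its Voronoi cell.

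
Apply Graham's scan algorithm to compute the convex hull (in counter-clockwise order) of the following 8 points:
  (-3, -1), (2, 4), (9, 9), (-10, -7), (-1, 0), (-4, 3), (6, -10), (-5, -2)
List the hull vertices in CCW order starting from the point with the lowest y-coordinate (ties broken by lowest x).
Hull (CCW) = [(6, -10), (9, 9), (-4, 3), (-10, -7)]

Graham scan procedure:
  1. Find the pivot p₀ = point with lowest y (tie → lowest x): (6, -10).
  2. Sort the remaining points by polar angle around p₀.
  3. Walk through sorted points, maintaining a stack; pop the top while the last three entries make a non-left turn (cross product ≤ 0).
  4. Final stack is the convex hull in CCW order: (6, -10), (9, 9), (-4, 3), (-10, -7).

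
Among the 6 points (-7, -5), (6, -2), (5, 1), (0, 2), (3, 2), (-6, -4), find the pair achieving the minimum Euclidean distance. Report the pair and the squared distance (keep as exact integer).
Pair = ((-7, -5), (-6, -4)); squared distance = 2

Compute all C(6, 2) = 15 pairwise squared distances (x_i − x_j)² + (y_i − y_j)². The minimum is 2, attained by the pair ((-7, -5), (-6, -4)).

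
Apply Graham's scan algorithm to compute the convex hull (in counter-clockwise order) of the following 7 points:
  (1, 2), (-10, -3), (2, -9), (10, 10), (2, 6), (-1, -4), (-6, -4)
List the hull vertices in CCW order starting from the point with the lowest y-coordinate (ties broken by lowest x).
Hull (CCW) = [(2, -9), (10, 10), (2, 6), (-10, -3)]

Graham scan procedure:
  1. Find the pivot p₀ = point with lowest y (tie → lowest x): (2, -9).
  2. Sort the remaining points by polar angle around p₀.
  3. Walk through sorted points, maintaining a stack; pop the top while the last three entries make a non-left turn (cross product ≤ 0).
  4. Final stack is the convex hull in CCW order: (2, -9), (10, 10), (2, 6), (-10, -3).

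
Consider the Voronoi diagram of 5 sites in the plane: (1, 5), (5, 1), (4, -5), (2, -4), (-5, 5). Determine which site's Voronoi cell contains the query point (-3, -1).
Nearest site = (2, -4)

The Voronoi cell of site s contains exactly those query points closer to s than to any other site. Compute squared distances from q = (-3, -1) to each site:
  (2 − -3)² + (-4 − -1)² = 34
  (-5 − -3)² + (5 − -1)² = 40
  (1 − -3)² + (5 − -1)² = 52
  (4 − -3)² + (-5 − -1)² = 65
  (5 − -3)² + (1 − -1)² = 68
Minimum is attained by (2, -4), so q lies in its Voronoi cell.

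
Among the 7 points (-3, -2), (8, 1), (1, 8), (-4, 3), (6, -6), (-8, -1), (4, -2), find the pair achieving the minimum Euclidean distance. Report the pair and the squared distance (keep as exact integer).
Pair = ((6, -6), (4, -2)); squared distance = 20

Compute all C(7, 2) = 21 pairwise squared distances (x_i − x_j)² + (y_i − y_j)². The minimum is 20, attained by the pair ((6, -6), (4, -2)).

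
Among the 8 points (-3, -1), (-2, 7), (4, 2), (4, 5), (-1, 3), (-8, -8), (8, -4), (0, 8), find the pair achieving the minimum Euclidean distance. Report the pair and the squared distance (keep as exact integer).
Pair = ((-2, 7), (0, 8)); squared distance = 5

Compute all C(8, 2) = 28 pairwise squared distances (x_i − x_j)² + (y_i − y_j)². The minimum is 5, attained by the pair ((-2, 7), (0, 8)).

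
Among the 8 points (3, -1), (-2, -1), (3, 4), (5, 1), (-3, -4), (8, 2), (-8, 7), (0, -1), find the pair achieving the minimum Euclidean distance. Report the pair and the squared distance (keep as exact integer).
Pair = ((-2, -1), (0, -1)); squared distance = 4

Compute all C(8, 2) = 28 pairwise squared distances (x_i − x_j)² + (y_i − y_j)². The minimum is 4, attained by the pair ((-2, -1), (0, -1)).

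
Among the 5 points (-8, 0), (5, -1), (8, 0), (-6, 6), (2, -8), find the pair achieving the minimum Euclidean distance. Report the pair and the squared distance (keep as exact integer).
Pair = ((5, -1), (8, 0)); squared distance = 10

Compute all C(5, 2) = 10 pairwise squared distances (x_i − x_j)² + (y_i − y_j)². The minimum is 10, attained by the pair ((5, -1), (8, 0)).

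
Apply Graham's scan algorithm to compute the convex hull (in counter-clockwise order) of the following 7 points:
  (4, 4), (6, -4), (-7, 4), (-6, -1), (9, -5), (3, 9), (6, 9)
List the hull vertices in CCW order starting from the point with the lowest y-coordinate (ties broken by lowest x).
Hull (CCW) = [(9, -5), (6, 9), (3, 9), (-7, 4), (-6, -1)]

Graham scan procedure:
  1. Find the pivot p₀ = point with lowest y (tie → lowest x): (9, -5).
  2. Sort the remaining points by polar angle around p₀.
  3. Walk through sorted points, maintaining a stack; pop the top while the last three entries make a non-left turn (cross product ≤ 0).
  4. Final stack is the convex hull in CCW order: (9, -5), (6, 9), (3, 9), (-7, 4), (-6, -1).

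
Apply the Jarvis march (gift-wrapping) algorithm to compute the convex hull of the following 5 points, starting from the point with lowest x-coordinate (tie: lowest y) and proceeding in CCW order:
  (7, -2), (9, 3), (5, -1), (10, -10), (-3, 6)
Hull (CCW) = [(-3, 6), (10, -10), (9, 3)]

Jarvis march: at each step, from the current hull vertex p, select the next vertex q as the point such that every other point lies strictly to the left of (or on) the directed line p → q. (Equivalently: for every other point r, the cross product (q − p) × (r − p) ≥ 0.)
Starting point (lowest x, tie lowest y): (-3, 6). Wrap until returning to start. Resulting hull: (-3, 6), (10, -10), (9, 3).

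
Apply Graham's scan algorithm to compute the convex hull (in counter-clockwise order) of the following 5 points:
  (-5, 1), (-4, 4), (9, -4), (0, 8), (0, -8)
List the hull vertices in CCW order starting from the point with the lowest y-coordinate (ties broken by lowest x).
Hull (CCW) = [(0, -8), (9, -4), (0, 8), (-4, 4), (-5, 1)]

Graham scan procedure:
  1. Find the pivot p₀ = point with lowest y (tie → lowest x): (0, -8).
  2. Sort the remaining points by polar angle around p₀.
  3. Walk through sorted points, maintaining a stack; pop the top while the last three entries make a non-left turn (cross product ≤ 0).
  4. Final stack is the convex hull in CCW order: (0, -8), (9, -4), (0, 8), (-4, 4), (-5, 1).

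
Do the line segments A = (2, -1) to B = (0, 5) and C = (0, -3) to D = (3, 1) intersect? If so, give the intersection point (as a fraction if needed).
Yes; intersection at (24/13, -7/13) (t = 1/13 on AB, s = 8/13 on CD)

Parametrize AB as A + t(B − A) = (2 + -2 t, -1 + 6 t) and CD as C + s(D − C) = (0 + 3 s, -3 + 4 s). Solve the linear system for (t, s). Determinant = 26 ≠ 0, so a unique intersection of the containing lines exists. Solution: t = 1/13, s = 8/13 — both in [0, 1], so the segments cross. Intersection point: (24/13, -7/13).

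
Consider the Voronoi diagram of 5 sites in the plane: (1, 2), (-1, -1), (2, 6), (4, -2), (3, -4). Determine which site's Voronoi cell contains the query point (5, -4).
Nearest site = (3, -4)

The Voronoi cell of site s contains exactly those query points closer to s than to any other site. Compute squared distances from q = (5, -4) to each site:
  (3 − 5)² + (-4 − -4)² = 4
  (4 − 5)² + (-2 − -4)² = 5
  (-1 − 5)² + (-1 − -4)² = 45
  (1 − 5)² + (2 − -4)² = 52
  (2 − 5)² + (6 − -4)² = 109
Minimum is attained by (3, -4), so q lies in its Voronoi cell.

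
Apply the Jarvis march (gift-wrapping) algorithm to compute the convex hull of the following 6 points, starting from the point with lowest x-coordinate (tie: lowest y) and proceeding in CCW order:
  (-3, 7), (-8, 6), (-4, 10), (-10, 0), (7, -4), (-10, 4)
Hull (CCW) = [(-10, 0), (7, -4), (-4, 10), (-10, 4)]

Jarvis march: at each step, from the current hull vertex p, select the next vertex q as the point such that every other point lies strictly to the left of (or on) the directed line p → q. (Equivalently: for every other point r, the cross product (q − p) × (r − p) ≥ 0.)
Starting point (lowest x, tie lowest y): (-10, 0). Wrap until returning to start. Resulting hull: (-10, 0), (7, -4), (-4, 10), (-10, 4).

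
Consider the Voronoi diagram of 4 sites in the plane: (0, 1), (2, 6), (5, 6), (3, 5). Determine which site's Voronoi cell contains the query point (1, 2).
Nearest site = (0, 1)

The Voronoi cell of site s contains exactly those query points closer to s than to any other site. Compute squared distances from q = (1, 2) to each site:
  (0 − 1)² + (1 − 2)² = 2
  (3 − 1)² + (5 − 2)² = 13
  (2 − 1)² + (6 − 2)² = 17
  (5 − 1)² + (6 − 2)² = 32
Minimum is attained by (0, 1), so q lies in its Voronoi cell.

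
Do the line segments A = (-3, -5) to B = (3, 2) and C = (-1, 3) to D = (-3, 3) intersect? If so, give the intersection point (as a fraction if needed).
No (intersection of containing lines falls outside at least one segment)

Parametrize and solve: t = 8/7, s = -17/7. At least one of these is outside [0, 1], so the segments do not intersect.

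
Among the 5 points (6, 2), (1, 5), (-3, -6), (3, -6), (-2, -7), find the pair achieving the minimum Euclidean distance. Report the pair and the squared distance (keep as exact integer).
Pair = ((-3, -6), (-2, -7)); squared distance = 2

Compute all C(5, 2) = 10 pairwise squared distances (x_i − x_j)² + (y_i − y_j)². The minimum is 2, attained by the pair ((-3, -6), (-2, -7)).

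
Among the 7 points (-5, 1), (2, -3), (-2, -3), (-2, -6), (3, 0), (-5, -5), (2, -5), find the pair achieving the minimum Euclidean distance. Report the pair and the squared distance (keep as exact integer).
Pair = ((2, -3), (2, -5)); squared distance = 4

Compute all C(7, 2) = 21 pairwise squared distances (x_i − x_j)² + (y_i − y_j)². The minimum is 4, attained by the pair ((2, -3), (2, -5)).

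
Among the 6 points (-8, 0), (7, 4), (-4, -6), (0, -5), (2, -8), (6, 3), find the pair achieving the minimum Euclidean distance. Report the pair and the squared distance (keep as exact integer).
Pair = ((7, 4), (6, 3)); squared distance = 2

Compute all C(6, 2) = 15 pairwise squared distances (x_i − x_j)² + (y_i − y_j)². The minimum is 2, attained by the pair ((7, 4), (6, 3)).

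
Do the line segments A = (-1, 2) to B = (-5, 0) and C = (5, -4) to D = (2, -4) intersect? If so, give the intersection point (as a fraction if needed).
No (intersection of containing lines falls outside at least one segment)

Parametrize and solve: t = 3, s = 6. At least one of these is outside [0, 1], so the segments do not intersect.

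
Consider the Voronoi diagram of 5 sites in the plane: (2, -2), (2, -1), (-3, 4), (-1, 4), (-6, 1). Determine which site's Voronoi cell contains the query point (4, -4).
Nearest site = (2, -2)

The Voronoi cell of site s contains exactly those query points closer to s than to any other site. Compute squared distances from q = (4, -4) to each site:
  (2 − 4)² + (-2 − -4)² = 8
  (2 − 4)² + (-1 − -4)² = 13
  (-1 − 4)² + (4 − -4)² = 89
  (-3 − 4)² + (4 − -4)² = 113
  (-6 − 4)² + (1 − -4)² = 125
Minimum is attained by (2, -2), so q lies in its Voronoi cell.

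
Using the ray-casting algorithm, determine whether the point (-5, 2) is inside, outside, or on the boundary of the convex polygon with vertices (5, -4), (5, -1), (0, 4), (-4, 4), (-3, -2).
The point (-5, 2) lies strictly outside the polygon

Cast a horizontal ray to the right from the query point and count how many polygon edges it crosses (each edge strictly once or zero times, handled with the usual half-open convention). 
Parity of crossings → even ⇒ outside.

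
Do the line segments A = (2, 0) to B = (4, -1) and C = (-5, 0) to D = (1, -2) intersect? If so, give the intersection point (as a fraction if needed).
No (intersection of containing lines falls outside at least one segment)

Parametrize and solve: t = 7, s = 7/2. At least one of these is outside [0, 1], so the segments do not intersect.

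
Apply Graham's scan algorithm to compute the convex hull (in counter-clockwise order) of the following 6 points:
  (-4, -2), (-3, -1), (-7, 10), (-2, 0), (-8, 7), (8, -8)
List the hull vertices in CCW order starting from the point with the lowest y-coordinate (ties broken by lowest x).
Hull (CCW) = [(8, -8), (-7, 10), (-8, 7), (-4, -2)]

Graham scan procedure:
  1. Find the pivot p₀ = point with lowest y (tie → lowest x): (8, -8).
  2. Sort the remaining points by polar angle around p₀.
  3. Walk through sorted points, maintaining a stack; pop the top while the last three entries make a non-left turn (cross product ≤ 0).
  4. Final stack is the convex hull in CCW order: (8, -8), (-7, 10), (-8, 7), (-4, -2).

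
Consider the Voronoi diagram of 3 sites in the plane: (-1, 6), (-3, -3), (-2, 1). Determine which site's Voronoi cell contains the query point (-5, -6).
Nearest site = (-3, -3)

The Voronoi cell of site s contains exactly those query points closer to s than to any other site. Compute squared distances from q = (-5, -6) to each site:
  (-3 − -5)² + (-3 − -6)² = 13
  (-2 − -5)² + (1 − -6)² = 58
  (-1 − -5)² + (6 − -6)² = 160
Minimum is attained by (-3, -3), so q lies in its Voronoi cell.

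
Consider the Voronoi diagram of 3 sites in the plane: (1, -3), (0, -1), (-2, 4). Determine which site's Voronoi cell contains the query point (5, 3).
Nearest site = (0, -1)

The Voronoi cell of site s contains exactly those query points closer to s than to any other site. Compute squared distances from q = (5, 3) to each site:
  (0 − 5)² + (-1 − 3)² = 41
  (-2 − 5)² + (4 − 3)² = 50
  (1 − 5)² + (-3 − 3)² = 52
Minimum is attained by (0, -1), so q lies in its Voronoi cell.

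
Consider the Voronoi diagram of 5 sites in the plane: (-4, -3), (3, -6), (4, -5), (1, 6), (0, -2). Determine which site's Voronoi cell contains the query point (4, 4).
Nearest site = (1, 6)

The Voronoi cell of site s contains exactly those query points closer to s than to any other site. Compute squared distances from q = (4, 4) to each site:
  (1 − 4)² + (6 − 4)² = 13
  (0 − 4)² + (-2 − 4)² = 52
  (4 − 4)² + (-5 − 4)² = 81
  (3 − 4)² + (-6 − 4)² = 101
  (-4 − 4)² + (-3 − 4)² = 113
Minimum is attained by (1, 6), so q lies in its Voronoi cell.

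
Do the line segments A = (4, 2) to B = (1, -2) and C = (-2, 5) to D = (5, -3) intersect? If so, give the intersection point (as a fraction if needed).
Yes; intersection at (127/52, -1/13) (t = 27/52 on AB, s = 33/52 on CD)

Parametrize AB as A + t(B − A) = (4 + -3 t, 2 + -4 t) and CD as C + s(D − C) = (-2 + 7 s, 5 + -8 s). Solve the linear system for (t, s). Determinant = -52 ≠ 0, so a unique intersection of the containing lines exists. Solution: t = 27/52, s = 33/52 — both in [0, 1], so the segments cross. Intersection point: (127/52, -1/13).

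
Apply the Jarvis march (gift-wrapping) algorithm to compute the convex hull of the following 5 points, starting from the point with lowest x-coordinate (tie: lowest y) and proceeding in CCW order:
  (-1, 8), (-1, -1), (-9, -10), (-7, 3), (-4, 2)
Hull (CCW) = [(-9, -10), (-1, -1), (-1, 8), (-7, 3)]

Jarvis march: at each step, from the current hull vertex p, select the next vertex q as the point such that every other point lies strictly to the left of (or on) the directed line p → q. (Equivalently: for every other point r, the cross product (q − p) × (r − p) ≥ 0.)
Starting point (lowest x, tie lowest y): (-9, -10). Wrap until returning to start. Resulting hull: (-9, -10), (-1, -1), (-1, 8), (-7, 3).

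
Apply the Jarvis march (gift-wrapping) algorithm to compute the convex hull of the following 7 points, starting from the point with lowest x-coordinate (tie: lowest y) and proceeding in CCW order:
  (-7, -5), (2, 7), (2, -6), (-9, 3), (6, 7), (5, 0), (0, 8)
Hull (CCW) = [(-9, 3), (-7, -5), (2, -6), (5, 0), (6, 7), (0, 8)]

Jarvis march: at each step, from the current hull vertex p, select the next vertex q as the point such that every other point lies strictly to the left of (or on) the directed line p → q. (Equivalently: for every other point r, the cross product (q − p) × (r − p) ≥ 0.)
Starting point (lowest x, tie lowest y): (-9, 3). Wrap until returning to start. Resulting hull: (-9, 3), (-7, -5), (2, -6), (5, 0), (6, 7), (0, 8).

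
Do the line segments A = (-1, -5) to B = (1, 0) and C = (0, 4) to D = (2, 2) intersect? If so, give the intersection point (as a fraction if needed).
No (intersection of containing lines falls outside at least one segment)

Parametrize and solve: t = 10/7, s = 13/14. At least one of these is outside [0, 1], so the segments do not intersect.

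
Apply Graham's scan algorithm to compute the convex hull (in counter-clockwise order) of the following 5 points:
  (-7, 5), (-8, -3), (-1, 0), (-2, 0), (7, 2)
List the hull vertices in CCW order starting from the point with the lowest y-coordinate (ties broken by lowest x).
Hull (CCW) = [(-8, -3), (7, 2), (-7, 5)]

Graham scan procedure:
  1. Find the pivot p₀ = point with lowest y (tie → lowest x): (-8, -3).
  2. Sort the remaining points by polar angle around p₀.
  3. Walk through sorted points, maintaining a stack; pop the top while the last three entries make a non-left turn (cross product ≤ 0).
  4. Final stack is the convex hull in CCW order: (-8, -3), (7, 2), (-7, 5).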